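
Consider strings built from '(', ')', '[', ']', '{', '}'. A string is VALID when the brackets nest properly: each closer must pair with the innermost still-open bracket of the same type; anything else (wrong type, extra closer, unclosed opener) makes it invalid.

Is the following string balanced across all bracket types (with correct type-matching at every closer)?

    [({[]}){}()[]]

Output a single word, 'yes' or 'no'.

pos 0: push '['; stack = [
pos 1: push '('; stack = [(
pos 2: push '{'; stack = [({
pos 3: push '['; stack = [({[
pos 4: ']' matches '['; pop; stack = [({
pos 5: '}' matches '{'; pop; stack = [(
pos 6: ')' matches '('; pop; stack = [
pos 7: push '{'; stack = [{
pos 8: '}' matches '{'; pop; stack = [
pos 9: push '('; stack = [(
pos 10: ')' matches '('; pop; stack = [
pos 11: push '['; stack = [[
pos 12: ']' matches '['; pop; stack = [
pos 13: ']' matches '['; pop; stack = (empty)
end: stack empty → VALID
Verdict: properly nested → yes

Answer: yes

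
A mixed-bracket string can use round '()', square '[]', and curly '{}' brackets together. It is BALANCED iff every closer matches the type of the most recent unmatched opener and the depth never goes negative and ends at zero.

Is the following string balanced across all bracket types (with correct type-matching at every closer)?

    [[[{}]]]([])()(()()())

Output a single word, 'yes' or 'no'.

pos 0: push '['; stack = [
pos 1: push '['; stack = [[
pos 2: push '['; stack = [[[
pos 3: push '{'; stack = [[[{
pos 4: '}' matches '{'; pop; stack = [[[
pos 5: ']' matches '['; pop; stack = [[
pos 6: ']' matches '['; pop; stack = [
pos 7: ']' matches '['; pop; stack = (empty)
pos 8: push '('; stack = (
pos 9: push '['; stack = ([
pos 10: ']' matches '['; pop; stack = (
pos 11: ')' matches '('; pop; stack = (empty)
pos 12: push '('; stack = (
pos 13: ')' matches '('; pop; stack = (empty)
pos 14: push '('; stack = (
pos 15: push '('; stack = ((
pos 16: ')' matches '('; pop; stack = (
pos 17: push '('; stack = ((
pos 18: ')' matches '('; pop; stack = (
pos 19: push '('; stack = ((
pos 20: ')' matches '('; pop; stack = (
pos 21: ')' matches '('; pop; stack = (empty)
end: stack empty → VALID
Verdict: properly nested → yes

Answer: yes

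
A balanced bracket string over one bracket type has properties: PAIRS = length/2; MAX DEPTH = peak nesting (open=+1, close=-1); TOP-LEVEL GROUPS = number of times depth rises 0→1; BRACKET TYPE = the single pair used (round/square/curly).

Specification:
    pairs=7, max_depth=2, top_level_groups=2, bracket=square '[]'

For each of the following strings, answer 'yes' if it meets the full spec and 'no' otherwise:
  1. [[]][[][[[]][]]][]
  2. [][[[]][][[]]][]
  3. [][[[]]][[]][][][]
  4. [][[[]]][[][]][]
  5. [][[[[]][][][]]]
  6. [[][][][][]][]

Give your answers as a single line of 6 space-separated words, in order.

Answer: no no no no no yes

Derivation:
String 1 '[[]][[][[[]][]]][]': depth seq [1 2 1 0 1 2 1 2 3 4 3 2 3 2 1 0 1 0]
  -> pairs=9 depth=4 groups=3 -> no
String 2 '[][[[]][][[]]][]': depth seq [1 0 1 2 3 2 1 2 1 2 3 2 1 0 1 0]
  -> pairs=8 depth=3 groups=3 -> no
String 3 '[][[[]]][[]][][][]': depth seq [1 0 1 2 3 2 1 0 1 2 1 0 1 0 1 0 1 0]
  -> pairs=9 depth=3 groups=6 -> no
String 4 '[][[[]]][[][]][]': depth seq [1 0 1 2 3 2 1 0 1 2 1 2 1 0 1 0]
  -> pairs=8 depth=3 groups=4 -> no
String 5 '[][[[[]][][][]]]': depth seq [1 0 1 2 3 4 3 2 3 2 3 2 3 2 1 0]
  -> pairs=8 depth=4 groups=2 -> no
String 6 '[[][][][][]][]': depth seq [1 2 1 2 1 2 1 2 1 2 1 0 1 0]
  -> pairs=7 depth=2 groups=2 -> yes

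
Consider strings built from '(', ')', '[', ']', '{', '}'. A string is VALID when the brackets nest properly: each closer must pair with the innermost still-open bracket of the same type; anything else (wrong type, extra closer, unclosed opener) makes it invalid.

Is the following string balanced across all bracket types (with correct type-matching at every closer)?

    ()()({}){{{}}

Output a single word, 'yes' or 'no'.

Answer: no

Derivation:
pos 0: push '('; stack = (
pos 1: ')' matches '('; pop; stack = (empty)
pos 2: push '('; stack = (
pos 3: ')' matches '('; pop; stack = (empty)
pos 4: push '('; stack = (
pos 5: push '{'; stack = ({
pos 6: '}' matches '{'; pop; stack = (
pos 7: ')' matches '('; pop; stack = (empty)
pos 8: push '{'; stack = {
pos 9: push '{'; stack = {{
pos 10: push '{'; stack = {{{
pos 11: '}' matches '{'; pop; stack = {{
pos 12: '}' matches '{'; pop; stack = {
end: stack still non-empty ({) → INVALID
Verdict: unclosed openers at end: { → no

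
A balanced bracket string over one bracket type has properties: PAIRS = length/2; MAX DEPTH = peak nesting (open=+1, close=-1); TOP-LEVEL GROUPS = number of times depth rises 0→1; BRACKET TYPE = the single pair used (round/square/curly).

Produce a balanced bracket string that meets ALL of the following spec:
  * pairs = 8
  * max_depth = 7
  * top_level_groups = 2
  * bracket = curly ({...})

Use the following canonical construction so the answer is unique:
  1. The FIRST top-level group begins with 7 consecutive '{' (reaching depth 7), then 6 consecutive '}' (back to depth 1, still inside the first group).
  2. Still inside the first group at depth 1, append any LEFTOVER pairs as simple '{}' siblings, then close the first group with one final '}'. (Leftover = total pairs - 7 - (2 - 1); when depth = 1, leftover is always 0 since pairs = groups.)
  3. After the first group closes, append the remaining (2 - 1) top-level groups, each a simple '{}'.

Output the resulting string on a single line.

Answer: {{{{{{{}}}}}}}{}

Derivation:
Spec: pairs=8 depth=7 groups=2
Leftover pairs = 8 - 7 - (2-1) = 0
First group: deep chain of depth 7 + 0 sibling pairs
Remaining 1 groups: simple '{}' each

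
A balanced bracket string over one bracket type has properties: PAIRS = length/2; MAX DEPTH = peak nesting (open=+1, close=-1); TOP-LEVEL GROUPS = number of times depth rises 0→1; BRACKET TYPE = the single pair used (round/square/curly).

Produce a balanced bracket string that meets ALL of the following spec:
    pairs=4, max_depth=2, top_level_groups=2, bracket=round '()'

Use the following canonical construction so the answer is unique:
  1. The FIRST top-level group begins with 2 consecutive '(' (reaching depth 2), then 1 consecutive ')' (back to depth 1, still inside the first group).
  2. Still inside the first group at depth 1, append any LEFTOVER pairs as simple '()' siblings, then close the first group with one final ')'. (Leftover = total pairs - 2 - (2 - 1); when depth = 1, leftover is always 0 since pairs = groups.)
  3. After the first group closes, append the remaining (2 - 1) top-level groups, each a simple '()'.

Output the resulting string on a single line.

Answer: (()())()

Derivation:
Spec: pairs=4 depth=2 groups=2
Leftover pairs = 4 - 2 - (2-1) = 1
First group: deep chain of depth 2 + 1 sibling pairs
Remaining 1 groups: simple '()' each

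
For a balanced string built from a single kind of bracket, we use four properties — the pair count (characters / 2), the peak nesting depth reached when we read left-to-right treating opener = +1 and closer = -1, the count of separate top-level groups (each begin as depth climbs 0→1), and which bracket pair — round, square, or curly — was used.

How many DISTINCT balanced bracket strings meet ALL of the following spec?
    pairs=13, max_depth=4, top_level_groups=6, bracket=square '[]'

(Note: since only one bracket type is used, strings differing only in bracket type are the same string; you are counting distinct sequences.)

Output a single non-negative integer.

Answer: 8544

Derivation:
Spec: pairs=13 depth=4 groups=6
Count(depth <= 4) = 19380
Count(depth <= 3) = 10836
Count(depth == 4) = 19380 - 10836 = 8544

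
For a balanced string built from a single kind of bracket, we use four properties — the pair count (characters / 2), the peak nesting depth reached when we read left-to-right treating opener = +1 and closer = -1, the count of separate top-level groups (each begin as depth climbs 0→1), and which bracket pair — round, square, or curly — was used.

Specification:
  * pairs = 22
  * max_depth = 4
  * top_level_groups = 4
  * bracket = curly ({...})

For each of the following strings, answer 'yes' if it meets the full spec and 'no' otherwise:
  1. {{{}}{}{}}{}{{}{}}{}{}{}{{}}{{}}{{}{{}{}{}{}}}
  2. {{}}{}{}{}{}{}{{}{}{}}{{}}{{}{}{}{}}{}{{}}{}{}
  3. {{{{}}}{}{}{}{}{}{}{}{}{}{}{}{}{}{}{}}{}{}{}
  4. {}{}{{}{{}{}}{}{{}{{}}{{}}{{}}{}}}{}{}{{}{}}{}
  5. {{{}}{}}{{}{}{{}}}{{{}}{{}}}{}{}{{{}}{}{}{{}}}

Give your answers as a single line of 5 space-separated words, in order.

String 1 '{{{}}{}{}}{}{{}{}}{}{}{}{{}}{{}}{{}{{}{}{}{}}}': depth seq [1 2 3 2 1 2 1 2 1 0 1 0 1 2 1 2 1 0 1 0 1 0 1 0 1 2 1 0 1 2 1 0 1 2 1 2 3 2 3 2 3 2 3 2 1 0]
  -> pairs=23 depth=3 groups=9 -> no
String 2 '{{}}{}{}{}{}{}{{}{}{}}{{}}{{}{}{}{}}{}{{}}{}{}': depth seq [1 2 1 0 1 0 1 0 1 0 1 0 1 0 1 2 1 2 1 2 1 0 1 2 1 0 1 2 1 2 1 2 1 2 1 0 1 0 1 2 1 0 1 0 1 0]
  -> pairs=23 depth=2 groups=13 -> no
String 3 '{{{{}}}{}{}{}{}{}{}{}{}{}{}{}{}{}{}{}}{}{}{}': depth seq [1 2 3 4 3 2 1 2 1 2 1 2 1 2 1 2 1 2 1 2 1 2 1 2 1 2 1 2 1 2 1 2 1 2 1 2 1 0 1 0 1 0 1 0]
  -> pairs=22 depth=4 groups=4 -> yes
String 4 '{}{}{{}{{}{}}{}{{}{{}}{{}}{{}}{}}}{}{}{{}{}}{}': depth seq [1 0 1 0 1 2 1 2 3 2 3 2 1 2 1 2 3 2 3 4 3 2 3 4 3 2 3 4 3 2 3 2 1 0 1 0 1 0 1 2 1 2 1 0 1 0]
  -> pairs=23 depth=4 groups=7 -> no
String 5 '{{{}}{}}{{}{}{{}}}{{{}}{{}}}{}{}{{{}}{}{}{{}}}': depth seq [1 2 3 2 1 2 1 0 1 2 1 2 1 2 3 2 1 0 1 2 3 2 1 2 3 2 1 0 1 0 1 0 1 2 3 2 1 2 1 2 1 2 3 2 1 0]
  -> pairs=23 depth=3 groups=6 -> no

Answer: no no yes no no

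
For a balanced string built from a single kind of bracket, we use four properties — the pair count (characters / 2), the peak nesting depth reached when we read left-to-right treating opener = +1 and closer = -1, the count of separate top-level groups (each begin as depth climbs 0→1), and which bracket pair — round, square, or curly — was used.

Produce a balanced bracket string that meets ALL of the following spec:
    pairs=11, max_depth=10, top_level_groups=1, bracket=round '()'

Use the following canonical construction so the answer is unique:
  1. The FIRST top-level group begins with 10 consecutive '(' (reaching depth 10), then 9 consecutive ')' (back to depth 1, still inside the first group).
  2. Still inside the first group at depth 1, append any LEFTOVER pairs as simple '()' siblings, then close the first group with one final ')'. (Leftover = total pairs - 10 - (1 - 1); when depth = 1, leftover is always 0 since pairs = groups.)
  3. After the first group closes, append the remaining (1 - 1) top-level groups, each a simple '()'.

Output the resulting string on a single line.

Answer: (((((((((()))))))))())

Derivation:
Spec: pairs=11 depth=10 groups=1
Leftover pairs = 11 - 10 - (1-1) = 1
First group: deep chain of depth 10 + 1 sibling pairs
Remaining 0 groups: simple '()' each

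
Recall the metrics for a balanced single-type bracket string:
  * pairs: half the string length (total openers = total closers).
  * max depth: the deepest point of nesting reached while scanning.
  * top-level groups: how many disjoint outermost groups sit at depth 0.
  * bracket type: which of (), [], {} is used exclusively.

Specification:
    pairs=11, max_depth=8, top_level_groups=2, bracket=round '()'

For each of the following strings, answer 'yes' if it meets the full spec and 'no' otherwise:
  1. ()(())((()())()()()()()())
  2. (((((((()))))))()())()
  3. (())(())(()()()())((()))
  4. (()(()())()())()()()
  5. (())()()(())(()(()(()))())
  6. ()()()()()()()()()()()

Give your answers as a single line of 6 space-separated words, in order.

String 1 '()(())((()())()()()()()())': depth seq [1 0 1 2 1 0 1 2 3 2 3 2 1 2 1 2 1 2 1 2 1 2 1 2 1 0]
  -> pairs=13 depth=3 groups=3 -> no
String 2 '(((((((()))))))()())()': depth seq [1 2 3 4 5 6 7 8 7 6 5 4 3 2 1 2 1 2 1 0 1 0]
  -> pairs=11 depth=8 groups=2 -> yes
String 3 '(())(())(()()()())((()))': depth seq [1 2 1 0 1 2 1 0 1 2 1 2 1 2 1 2 1 0 1 2 3 2 1 0]
  -> pairs=12 depth=3 groups=4 -> no
String 4 '(()(()())()())()()()': depth seq [1 2 1 2 3 2 3 2 1 2 1 2 1 0 1 0 1 0 1 0]
  -> pairs=10 depth=3 groups=4 -> no
String 5 '(())()()(())(()(()(()))())': depth seq [1 2 1 0 1 0 1 0 1 2 1 0 1 2 1 2 3 2 3 4 3 2 1 2 1 0]
  -> pairs=13 depth=4 groups=5 -> no
String 6 '()()()()()()()()()()()': depth seq [1 0 1 0 1 0 1 0 1 0 1 0 1 0 1 0 1 0 1 0 1 0]
  -> pairs=11 depth=1 groups=11 -> no

Answer: no yes no no no no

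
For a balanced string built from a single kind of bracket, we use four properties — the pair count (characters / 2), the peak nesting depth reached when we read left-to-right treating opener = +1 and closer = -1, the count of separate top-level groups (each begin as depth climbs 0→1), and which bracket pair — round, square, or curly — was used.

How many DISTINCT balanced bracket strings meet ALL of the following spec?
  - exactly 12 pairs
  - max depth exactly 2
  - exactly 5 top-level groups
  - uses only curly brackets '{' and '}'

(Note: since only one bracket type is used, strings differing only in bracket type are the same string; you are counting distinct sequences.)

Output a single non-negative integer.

Answer: 330

Derivation:
Spec: pairs=12 depth=2 groups=5
Count(depth <= 2) = 330
Count(depth <= 1) = 0
Count(depth == 2) = 330 - 0 = 330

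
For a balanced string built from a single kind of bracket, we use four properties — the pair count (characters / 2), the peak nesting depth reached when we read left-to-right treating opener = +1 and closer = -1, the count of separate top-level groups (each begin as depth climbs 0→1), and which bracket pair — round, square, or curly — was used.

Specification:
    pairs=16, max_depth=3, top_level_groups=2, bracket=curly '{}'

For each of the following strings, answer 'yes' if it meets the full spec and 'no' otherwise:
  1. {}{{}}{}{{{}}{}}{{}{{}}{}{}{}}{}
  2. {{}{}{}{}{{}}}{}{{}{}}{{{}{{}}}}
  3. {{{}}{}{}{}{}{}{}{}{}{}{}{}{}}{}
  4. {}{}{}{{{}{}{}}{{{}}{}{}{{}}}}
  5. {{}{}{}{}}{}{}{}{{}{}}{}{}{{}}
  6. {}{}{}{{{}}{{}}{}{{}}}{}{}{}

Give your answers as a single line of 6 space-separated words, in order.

String 1 '{}{{}}{}{{{}}{}}{{}{{}}{}{}{}}{}': depth seq [1 0 1 2 1 0 1 0 1 2 3 2 1 2 1 0 1 2 1 2 3 2 1 2 1 2 1 2 1 0 1 0]
  -> pairs=16 depth=3 groups=6 -> no
String 2 '{{}{}{}{}{{}}}{}{{}{}}{{{}{{}}}}': depth seq [1 2 1 2 1 2 1 2 1 2 3 2 1 0 1 0 1 2 1 2 1 0 1 2 3 2 3 4 3 2 1 0]
  -> pairs=16 depth=4 groups=4 -> no
String 3 '{{{}}{}{}{}{}{}{}{}{}{}{}{}{}}{}': depth seq [1 2 3 2 1 2 1 2 1 2 1 2 1 2 1 2 1 2 1 2 1 2 1 2 1 2 1 2 1 0 1 0]
  -> pairs=16 depth=3 groups=2 -> yes
String 4 '{}{}{}{{{}{}{}}{{{}}{}{}{{}}}}': depth seq [1 0 1 0 1 0 1 2 3 2 3 2 3 2 1 2 3 4 3 2 3 2 3 2 3 4 3 2 1 0]
  -> pairs=15 depth=4 groups=4 -> no
String 5 '{{}{}{}{}}{}{}{}{{}{}}{}{}{{}}': depth seq [1 2 1 2 1 2 1 2 1 0 1 0 1 0 1 0 1 2 1 2 1 0 1 0 1 0 1 2 1 0]
  -> pairs=15 depth=2 groups=8 -> no
String 6 '{}{}{}{{{}}{{}}{}{{}}}{}{}{}': depth seq [1 0 1 0 1 0 1 2 3 2 1 2 3 2 1 2 1 2 3 2 1 0 1 0 1 0 1 0]
  -> pairs=14 depth=3 groups=7 -> no

Answer: no no yes no no no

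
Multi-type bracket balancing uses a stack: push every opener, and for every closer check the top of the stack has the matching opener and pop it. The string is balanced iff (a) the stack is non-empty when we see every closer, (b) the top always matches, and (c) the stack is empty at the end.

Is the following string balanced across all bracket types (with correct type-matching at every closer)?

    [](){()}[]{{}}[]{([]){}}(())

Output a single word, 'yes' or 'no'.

Answer: yes

Derivation:
pos 0: push '['; stack = [
pos 1: ']' matches '['; pop; stack = (empty)
pos 2: push '('; stack = (
pos 3: ')' matches '('; pop; stack = (empty)
pos 4: push '{'; stack = {
pos 5: push '('; stack = {(
pos 6: ')' matches '('; pop; stack = {
pos 7: '}' matches '{'; pop; stack = (empty)
pos 8: push '['; stack = [
pos 9: ']' matches '['; pop; stack = (empty)
pos 10: push '{'; stack = {
pos 11: push '{'; stack = {{
pos 12: '}' matches '{'; pop; stack = {
pos 13: '}' matches '{'; pop; stack = (empty)
pos 14: push '['; stack = [
pos 15: ']' matches '['; pop; stack = (empty)
pos 16: push '{'; stack = {
pos 17: push '('; stack = {(
pos 18: push '['; stack = {([
pos 19: ']' matches '['; pop; stack = {(
pos 20: ')' matches '('; pop; stack = {
pos 21: push '{'; stack = {{
pos 22: '}' matches '{'; pop; stack = {
pos 23: '}' matches '{'; pop; stack = (empty)
pos 24: push '('; stack = (
pos 25: push '('; stack = ((
pos 26: ')' matches '('; pop; stack = (
pos 27: ')' matches '('; pop; stack = (empty)
end: stack empty → VALID
Verdict: properly nested → yes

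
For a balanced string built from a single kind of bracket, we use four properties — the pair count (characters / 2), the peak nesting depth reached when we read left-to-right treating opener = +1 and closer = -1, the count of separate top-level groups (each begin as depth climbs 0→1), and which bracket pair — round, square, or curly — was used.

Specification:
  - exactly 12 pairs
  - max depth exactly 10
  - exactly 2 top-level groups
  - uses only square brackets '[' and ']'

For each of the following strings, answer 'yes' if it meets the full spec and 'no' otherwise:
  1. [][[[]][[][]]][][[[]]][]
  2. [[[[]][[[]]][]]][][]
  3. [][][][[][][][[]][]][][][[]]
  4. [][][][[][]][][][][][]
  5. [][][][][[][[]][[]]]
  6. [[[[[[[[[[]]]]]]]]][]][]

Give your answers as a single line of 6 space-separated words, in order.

Answer: no no no no no yes

Derivation:
String 1 '[][[[]][[][]]][][[[]]][]': depth seq [1 0 1 2 3 2 1 2 3 2 3 2 1 0 1 0 1 2 3 2 1 0 1 0]
  -> pairs=12 depth=3 groups=5 -> no
String 2 '[[[[]][[[]]][]]][][]': depth seq [1 2 3 4 3 2 3 4 5 4 3 2 3 2 1 0 1 0 1 0]
  -> pairs=10 depth=5 groups=3 -> no
String 3 '[][][][[][][][[]][]][][][[]]': depth seq [1 0 1 0 1 0 1 2 1 2 1 2 1 2 3 2 1 2 1 0 1 0 1 0 1 2 1 0]
  -> pairs=14 depth=3 groups=7 -> no
String 4 '[][][][[][]][][][][][]': depth seq [1 0 1 0 1 0 1 2 1 2 1 0 1 0 1 0 1 0 1 0 1 0]
  -> pairs=11 depth=2 groups=9 -> no
String 5 '[][][][][[][[]][[]]]': depth seq [1 0 1 0 1 0 1 0 1 2 1 2 3 2 1 2 3 2 1 0]
  -> pairs=10 depth=3 groups=5 -> no
String 6 '[[[[[[[[[[]]]]]]]]][]][]': depth seq [1 2 3 4 5 6 7 8 9 10 9 8 7 6 5 4 3 2 1 2 1 0 1 0]
  -> pairs=12 depth=10 groups=2 -> yes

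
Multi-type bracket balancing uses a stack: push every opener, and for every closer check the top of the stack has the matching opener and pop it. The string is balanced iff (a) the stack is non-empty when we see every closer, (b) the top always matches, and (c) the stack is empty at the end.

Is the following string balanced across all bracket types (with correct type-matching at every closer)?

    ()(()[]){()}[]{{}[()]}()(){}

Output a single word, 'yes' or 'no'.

pos 0: push '('; stack = (
pos 1: ')' matches '('; pop; stack = (empty)
pos 2: push '('; stack = (
pos 3: push '('; stack = ((
pos 4: ')' matches '('; pop; stack = (
pos 5: push '['; stack = ([
pos 6: ']' matches '['; pop; stack = (
pos 7: ')' matches '('; pop; stack = (empty)
pos 8: push '{'; stack = {
pos 9: push '('; stack = {(
pos 10: ')' matches '('; pop; stack = {
pos 11: '}' matches '{'; pop; stack = (empty)
pos 12: push '['; stack = [
pos 13: ']' matches '['; pop; stack = (empty)
pos 14: push '{'; stack = {
pos 15: push '{'; stack = {{
pos 16: '}' matches '{'; pop; stack = {
pos 17: push '['; stack = {[
pos 18: push '('; stack = {[(
pos 19: ')' matches '('; pop; stack = {[
pos 20: ']' matches '['; pop; stack = {
pos 21: '}' matches '{'; pop; stack = (empty)
pos 22: push '('; stack = (
pos 23: ')' matches '('; pop; stack = (empty)
pos 24: push '('; stack = (
pos 25: ')' matches '('; pop; stack = (empty)
pos 26: push '{'; stack = {
pos 27: '}' matches '{'; pop; stack = (empty)
end: stack empty → VALID
Verdict: properly nested → yes

Answer: yes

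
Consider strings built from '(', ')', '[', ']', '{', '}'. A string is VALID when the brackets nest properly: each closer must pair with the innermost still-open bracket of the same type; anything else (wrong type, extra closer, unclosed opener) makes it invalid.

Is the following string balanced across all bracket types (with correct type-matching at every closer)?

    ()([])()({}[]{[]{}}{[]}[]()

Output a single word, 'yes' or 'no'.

pos 0: push '('; stack = (
pos 1: ')' matches '('; pop; stack = (empty)
pos 2: push '('; stack = (
pos 3: push '['; stack = ([
pos 4: ']' matches '['; pop; stack = (
pos 5: ')' matches '('; pop; stack = (empty)
pos 6: push '('; stack = (
pos 7: ')' matches '('; pop; stack = (empty)
pos 8: push '('; stack = (
pos 9: push '{'; stack = ({
pos 10: '}' matches '{'; pop; stack = (
pos 11: push '['; stack = ([
pos 12: ']' matches '['; pop; stack = (
pos 13: push '{'; stack = ({
pos 14: push '['; stack = ({[
pos 15: ']' matches '['; pop; stack = ({
pos 16: push '{'; stack = ({{
pos 17: '}' matches '{'; pop; stack = ({
pos 18: '}' matches '{'; pop; stack = (
pos 19: push '{'; stack = ({
pos 20: push '['; stack = ({[
pos 21: ']' matches '['; pop; stack = ({
pos 22: '}' matches '{'; pop; stack = (
pos 23: push '['; stack = ([
pos 24: ']' matches '['; pop; stack = (
pos 25: push '('; stack = ((
pos 26: ')' matches '('; pop; stack = (
end: stack still non-empty (() → INVALID
Verdict: unclosed openers at end: ( → no

Answer: no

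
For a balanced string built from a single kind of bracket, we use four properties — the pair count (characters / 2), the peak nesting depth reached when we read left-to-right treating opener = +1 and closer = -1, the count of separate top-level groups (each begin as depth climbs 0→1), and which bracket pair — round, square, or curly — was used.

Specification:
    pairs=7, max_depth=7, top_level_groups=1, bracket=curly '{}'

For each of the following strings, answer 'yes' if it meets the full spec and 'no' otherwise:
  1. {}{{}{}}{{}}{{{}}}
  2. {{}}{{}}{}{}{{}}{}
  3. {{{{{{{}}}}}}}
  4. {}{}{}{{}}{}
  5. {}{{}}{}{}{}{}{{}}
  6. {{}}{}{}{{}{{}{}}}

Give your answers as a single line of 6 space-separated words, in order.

Answer: no no yes no no no

Derivation:
String 1 '{}{{}{}}{{}}{{{}}}': depth seq [1 0 1 2 1 2 1 0 1 2 1 0 1 2 3 2 1 0]
  -> pairs=9 depth=3 groups=4 -> no
String 2 '{{}}{{}}{}{}{{}}{}': depth seq [1 2 1 0 1 2 1 0 1 0 1 0 1 2 1 0 1 0]
  -> pairs=9 depth=2 groups=6 -> no
String 3 '{{{{{{{}}}}}}}': depth seq [1 2 3 4 5 6 7 6 5 4 3 2 1 0]
  -> pairs=7 depth=7 groups=1 -> yes
String 4 '{}{}{}{{}}{}': depth seq [1 0 1 0 1 0 1 2 1 0 1 0]
  -> pairs=6 depth=2 groups=5 -> no
String 5 '{}{{}}{}{}{}{}{{}}': depth seq [1 0 1 2 1 0 1 0 1 0 1 0 1 0 1 2 1 0]
  -> pairs=9 depth=2 groups=7 -> no
String 6 '{{}}{}{}{{}{{}{}}}': depth seq [1 2 1 0 1 0 1 0 1 2 1 2 3 2 3 2 1 0]
  -> pairs=9 depth=3 groups=4 -> no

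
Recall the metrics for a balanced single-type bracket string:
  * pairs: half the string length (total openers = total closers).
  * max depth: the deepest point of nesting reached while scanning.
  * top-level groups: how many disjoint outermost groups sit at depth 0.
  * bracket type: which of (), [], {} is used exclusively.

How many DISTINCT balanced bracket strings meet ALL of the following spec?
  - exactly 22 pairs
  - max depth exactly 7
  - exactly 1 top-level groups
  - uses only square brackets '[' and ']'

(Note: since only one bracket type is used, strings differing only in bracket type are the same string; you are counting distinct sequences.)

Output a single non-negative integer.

Answer: 5655480303

Derivation:
Spec: pairs=22 depth=7 groups=1
Count(depth <= 7) = 11581727232
Count(depth <= 6) = 5926246929
Count(depth == 7) = 11581727232 - 5926246929 = 5655480303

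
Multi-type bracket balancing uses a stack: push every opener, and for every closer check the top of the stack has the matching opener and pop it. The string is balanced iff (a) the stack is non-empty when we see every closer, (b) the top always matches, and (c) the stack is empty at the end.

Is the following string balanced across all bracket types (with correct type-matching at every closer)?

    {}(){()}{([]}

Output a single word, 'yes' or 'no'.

Answer: no

Derivation:
pos 0: push '{'; stack = {
pos 1: '}' matches '{'; pop; stack = (empty)
pos 2: push '('; stack = (
pos 3: ')' matches '('; pop; stack = (empty)
pos 4: push '{'; stack = {
pos 5: push '('; stack = {(
pos 6: ')' matches '('; pop; stack = {
pos 7: '}' matches '{'; pop; stack = (empty)
pos 8: push '{'; stack = {
pos 9: push '('; stack = {(
pos 10: push '['; stack = {([
pos 11: ']' matches '['; pop; stack = {(
pos 12: saw closer '}' but top of stack is '(' (expected ')') → INVALID
Verdict: type mismatch at position 12: '}' closes '(' → no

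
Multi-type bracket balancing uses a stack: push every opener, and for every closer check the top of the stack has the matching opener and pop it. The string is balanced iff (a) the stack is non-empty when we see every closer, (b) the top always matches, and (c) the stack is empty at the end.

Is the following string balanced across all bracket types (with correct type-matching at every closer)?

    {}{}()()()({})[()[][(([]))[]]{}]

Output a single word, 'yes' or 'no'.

Answer: yes

Derivation:
pos 0: push '{'; stack = {
pos 1: '}' matches '{'; pop; stack = (empty)
pos 2: push '{'; stack = {
pos 3: '}' matches '{'; pop; stack = (empty)
pos 4: push '('; stack = (
pos 5: ')' matches '('; pop; stack = (empty)
pos 6: push '('; stack = (
pos 7: ')' matches '('; pop; stack = (empty)
pos 8: push '('; stack = (
pos 9: ')' matches '('; pop; stack = (empty)
pos 10: push '('; stack = (
pos 11: push '{'; stack = ({
pos 12: '}' matches '{'; pop; stack = (
pos 13: ')' matches '('; pop; stack = (empty)
pos 14: push '['; stack = [
pos 15: push '('; stack = [(
pos 16: ')' matches '('; pop; stack = [
pos 17: push '['; stack = [[
pos 18: ']' matches '['; pop; stack = [
pos 19: push '['; stack = [[
pos 20: push '('; stack = [[(
pos 21: push '('; stack = [[((
pos 22: push '['; stack = [[(([
pos 23: ']' matches '['; pop; stack = [[((
pos 24: ')' matches '('; pop; stack = [[(
pos 25: ')' matches '('; pop; stack = [[
pos 26: push '['; stack = [[[
pos 27: ']' matches '['; pop; stack = [[
pos 28: ']' matches '['; pop; stack = [
pos 29: push '{'; stack = [{
pos 30: '}' matches '{'; pop; stack = [
pos 31: ']' matches '['; pop; stack = (empty)
end: stack empty → VALID
Verdict: properly nested → yes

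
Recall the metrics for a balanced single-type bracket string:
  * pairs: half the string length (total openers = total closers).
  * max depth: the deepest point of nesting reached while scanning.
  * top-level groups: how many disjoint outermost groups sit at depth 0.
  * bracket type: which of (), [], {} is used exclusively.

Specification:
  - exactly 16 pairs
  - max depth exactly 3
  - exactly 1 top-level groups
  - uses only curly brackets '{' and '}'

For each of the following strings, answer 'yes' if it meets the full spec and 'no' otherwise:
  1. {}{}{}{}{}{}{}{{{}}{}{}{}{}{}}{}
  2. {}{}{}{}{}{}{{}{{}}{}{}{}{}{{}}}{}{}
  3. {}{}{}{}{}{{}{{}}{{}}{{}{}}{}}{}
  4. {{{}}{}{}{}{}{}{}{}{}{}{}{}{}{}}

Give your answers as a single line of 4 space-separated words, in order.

String 1 '{}{}{}{}{}{}{}{{{}}{}{}{}{}{}}{}': depth seq [1 0 1 0 1 0 1 0 1 0 1 0 1 0 1 2 3 2 1 2 1 2 1 2 1 2 1 2 1 0 1 0]
  -> pairs=16 depth=3 groups=9 -> no
String 2 '{}{}{}{}{}{}{{}{{}}{}{}{}{}{{}}}{}{}': depth seq [1 0 1 0 1 0 1 0 1 0 1 0 1 2 1 2 3 2 1 2 1 2 1 2 1 2 1 2 3 2 1 0 1 0 1 0]
  -> pairs=18 depth=3 groups=9 -> no
String 3 '{}{}{}{}{}{{}{{}}{{}}{{}{}}{}}{}': depth seq [1 0 1 0 1 0 1 0 1 0 1 2 1 2 3 2 1 2 3 2 1 2 3 2 3 2 1 2 1 0 1 0]
  -> pairs=16 depth=3 groups=7 -> no
String 4 '{{{}}{}{}{}{}{}{}{}{}{}{}{}{}{}}': depth seq [1 2 3 2 1 2 1 2 1 2 1 2 1 2 1 2 1 2 1 2 1 2 1 2 1 2 1 2 1 2 1 0]
  -> pairs=16 depth=3 groups=1 -> yes

Answer: no no no yes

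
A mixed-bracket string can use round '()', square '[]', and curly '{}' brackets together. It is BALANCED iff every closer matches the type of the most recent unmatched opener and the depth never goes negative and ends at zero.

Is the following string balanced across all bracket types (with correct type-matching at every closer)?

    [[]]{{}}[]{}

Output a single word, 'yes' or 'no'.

Answer: yes

Derivation:
pos 0: push '['; stack = [
pos 1: push '['; stack = [[
pos 2: ']' matches '['; pop; stack = [
pos 3: ']' matches '['; pop; stack = (empty)
pos 4: push '{'; stack = {
pos 5: push '{'; stack = {{
pos 6: '}' matches '{'; pop; stack = {
pos 7: '}' matches '{'; pop; stack = (empty)
pos 8: push '['; stack = [
pos 9: ']' matches '['; pop; stack = (empty)
pos 10: push '{'; stack = {
pos 11: '}' matches '{'; pop; stack = (empty)
end: stack empty → VALID
Verdict: properly nested → yes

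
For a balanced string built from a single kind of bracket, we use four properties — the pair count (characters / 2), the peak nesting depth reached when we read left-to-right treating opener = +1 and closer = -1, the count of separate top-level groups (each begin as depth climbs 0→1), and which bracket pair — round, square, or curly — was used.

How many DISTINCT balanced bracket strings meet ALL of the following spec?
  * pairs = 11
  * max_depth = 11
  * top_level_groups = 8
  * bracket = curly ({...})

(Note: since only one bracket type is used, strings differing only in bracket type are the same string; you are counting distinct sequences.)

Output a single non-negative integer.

Spec: pairs=11 depth=11 groups=8
Count(depth <= 11) = 208
Count(depth <= 10) = 208
Count(depth == 11) = 208 - 208 = 0

Answer: 0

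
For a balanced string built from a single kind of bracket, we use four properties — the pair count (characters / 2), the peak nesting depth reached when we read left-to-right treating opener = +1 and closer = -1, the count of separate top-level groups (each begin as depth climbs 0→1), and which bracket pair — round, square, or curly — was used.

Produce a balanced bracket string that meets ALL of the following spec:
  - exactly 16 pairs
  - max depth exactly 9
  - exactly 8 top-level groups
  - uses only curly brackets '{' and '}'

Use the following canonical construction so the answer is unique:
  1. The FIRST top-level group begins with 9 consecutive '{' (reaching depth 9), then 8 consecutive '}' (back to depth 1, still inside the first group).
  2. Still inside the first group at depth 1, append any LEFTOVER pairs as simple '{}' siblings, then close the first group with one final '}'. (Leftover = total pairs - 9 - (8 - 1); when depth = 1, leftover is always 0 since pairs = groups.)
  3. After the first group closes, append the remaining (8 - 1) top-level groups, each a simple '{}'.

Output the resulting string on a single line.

Spec: pairs=16 depth=9 groups=8
Leftover pairs = 16 - 9 - (8-1) = 0
First group: deep chain of depth 9 + 0 sibling pairs
Remaining 7 groups: simple '{}' each

Answer: {{{{{{{{{}}}}}}}}}{}{}{}{}{}{}{}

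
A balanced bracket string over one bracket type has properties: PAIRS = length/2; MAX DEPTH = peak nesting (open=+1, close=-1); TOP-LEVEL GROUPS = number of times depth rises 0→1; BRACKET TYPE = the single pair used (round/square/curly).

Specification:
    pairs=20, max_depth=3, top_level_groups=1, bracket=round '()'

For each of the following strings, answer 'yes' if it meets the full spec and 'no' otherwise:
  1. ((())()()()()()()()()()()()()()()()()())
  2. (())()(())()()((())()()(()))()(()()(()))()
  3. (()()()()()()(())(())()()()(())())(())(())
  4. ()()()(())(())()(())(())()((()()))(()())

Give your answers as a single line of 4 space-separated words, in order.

String 1 '((())()()()()()()()()()()()()()()()()())': depth seq [1 2 3 2 1 2 1 2 1 2 1 2 1 2 1 2 1 2 1 2 1 2 1 2 1 2 1 2 1 2 1 2 1 2 1 2 1 2 1 0]
  -> pairs=20 depth=3 groups=1 -> yes
String 2 '(())()(())()()((())()()(()))()(()()(()))()': depth seq [1 2 1 0 1 0 1 2 1 0 1 0 1 0 1 2 3 2 1 2 1 2 1 2 3 2 1 0 1 0 1 2 1 2 1 2 3 2 1 0 1 0]
  -> pairs=21 depth=3 groups=9 -> no
String 3 '(()()()()()()(())(())()()()(())())(())(())': depth seq [1 2 1 2 1 2 1 2 1 2 1 2 1 2 3 2 1 2 3 2 1 2 1 2 1 2 1 2 3 2 1 2 1 0 1 2 1 0 1 2 1 0]
  -> pairs=21 depth=3 groups=3 -> no
String 4 '()()()(())(())()(())(())()((()()))(()())': depth seq [1 0 1 0 1 0 1 2 1 0 1 2 1 0 1 0 1 2 1 0 1 2 1 0 1 0 1 2 3 2 3 2 1 0 1 2 1 2 1 0]
  -> pairs=20 depth=3 groups=11 -> no

Answer: yes no no no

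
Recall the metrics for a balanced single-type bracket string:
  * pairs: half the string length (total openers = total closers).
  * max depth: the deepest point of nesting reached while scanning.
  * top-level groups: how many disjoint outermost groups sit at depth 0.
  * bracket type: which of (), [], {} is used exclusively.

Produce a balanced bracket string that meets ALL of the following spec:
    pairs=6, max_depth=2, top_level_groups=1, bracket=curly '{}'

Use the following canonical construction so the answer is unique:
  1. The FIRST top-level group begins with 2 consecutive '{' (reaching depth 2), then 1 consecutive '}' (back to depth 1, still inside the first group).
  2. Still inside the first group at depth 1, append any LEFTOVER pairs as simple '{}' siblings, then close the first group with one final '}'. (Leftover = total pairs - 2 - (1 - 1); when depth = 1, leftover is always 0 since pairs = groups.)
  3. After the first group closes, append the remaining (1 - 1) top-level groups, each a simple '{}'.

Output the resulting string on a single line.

Answer: {{}{}{}{}{}}

Derivation:
Spec: pairs=6 depth=2 groups=1
Leftover pairs = 6 - 2 - (1-1) = 4
First group: deep chain of depth 2 + 4 sibling pairs
Remaining 0 groups: simple '{}' each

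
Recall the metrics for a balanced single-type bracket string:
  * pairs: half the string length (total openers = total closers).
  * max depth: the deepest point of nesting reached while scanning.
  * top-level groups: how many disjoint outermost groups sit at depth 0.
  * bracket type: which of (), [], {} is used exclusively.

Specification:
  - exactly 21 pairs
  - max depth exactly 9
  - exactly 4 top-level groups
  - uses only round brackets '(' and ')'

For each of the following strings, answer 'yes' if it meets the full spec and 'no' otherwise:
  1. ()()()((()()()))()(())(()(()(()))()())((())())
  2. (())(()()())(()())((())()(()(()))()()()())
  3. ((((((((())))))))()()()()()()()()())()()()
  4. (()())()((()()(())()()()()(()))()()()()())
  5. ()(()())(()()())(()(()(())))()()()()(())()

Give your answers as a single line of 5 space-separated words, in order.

String 1 '()()()((()()()))()(())(()(()(()))()())((())())': depth seq [1 0 1 0 1 0 1 2 3 2 3 2 3 2 1 0 1 0 1 2 1 0 1 2 1 2 3 2 3 4 3 2 1 2 1 2 1 0 1 2 3 2 1 2 1 0]
  -> pairs=23 depth=4 groups=8 -> no
String 2 '(())(()()())(()())((())()(()(()))()()()())': depth seq [1 2 1 0 1 2 1 2 1 2 1 0 1 2 1 2 1 0 1 2 3 2 1 2 1 2 3 2 3 4 3 2 1 2 1 2 1 2 1 2 1 0]
  -> pairs=21 depth=4 groups=4 -> no
String 3 '((((((((())))))))()()()()()()()()())()()()': depth seq [1 2 3 4 5 6 7 8 9 8 7 6 5 4 3 2 1 2 1 2 1 2 1 2 1 2 1 2 1 2 1 2 1 2 1 0 1 0 1 0 1 0]
  -> pairs=21 depth=9 groups=4 -> yes
String 4 '(()())()((()()(())()()()()(()))()()()()())': depth seq [1 2 1 2 1 0 1 0 1 2 3 2 3 2 3 4 3 2 3 2 3 2 3 2 3 2 3 4 3 2 1 2 1 2 1 2 1 2 1 2 1 0]
  -> pairs=21 depth=4 groups=3 -> no
String 5 '()(()())(()()())(()(()(())))()()()()(())()': depth seq [1 0 1 2 1 2 1 0 1 2 1 2 1 2 1 0 1 2 1 2 3 2 3 4 3 2 1 0 1 0 1 0 1 0 1 0 1 2 1 0 1 0]
  -> pairs=21 depth=4 groups=10 -> no

Answer: no no yes no no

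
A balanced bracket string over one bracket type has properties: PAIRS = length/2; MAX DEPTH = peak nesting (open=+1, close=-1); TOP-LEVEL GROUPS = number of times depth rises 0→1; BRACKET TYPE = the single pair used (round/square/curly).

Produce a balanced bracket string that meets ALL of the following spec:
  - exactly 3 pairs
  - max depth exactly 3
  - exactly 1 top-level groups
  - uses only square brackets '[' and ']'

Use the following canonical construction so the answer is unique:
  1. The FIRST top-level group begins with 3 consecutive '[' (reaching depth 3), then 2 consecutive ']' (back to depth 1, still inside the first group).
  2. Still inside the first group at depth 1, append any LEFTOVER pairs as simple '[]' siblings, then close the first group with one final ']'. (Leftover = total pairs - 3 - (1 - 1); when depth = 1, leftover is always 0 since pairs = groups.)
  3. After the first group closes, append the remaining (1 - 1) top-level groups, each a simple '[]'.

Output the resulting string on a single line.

Spec: pairs=3 depth=3 groups=1
Leftover pairs = 3 - 3 - (1-1) = 0
First group: deep chain of depth 3 + 0 sibling pairs
Remaining 0 groups: simple '[]' each

Answer: [[[]]]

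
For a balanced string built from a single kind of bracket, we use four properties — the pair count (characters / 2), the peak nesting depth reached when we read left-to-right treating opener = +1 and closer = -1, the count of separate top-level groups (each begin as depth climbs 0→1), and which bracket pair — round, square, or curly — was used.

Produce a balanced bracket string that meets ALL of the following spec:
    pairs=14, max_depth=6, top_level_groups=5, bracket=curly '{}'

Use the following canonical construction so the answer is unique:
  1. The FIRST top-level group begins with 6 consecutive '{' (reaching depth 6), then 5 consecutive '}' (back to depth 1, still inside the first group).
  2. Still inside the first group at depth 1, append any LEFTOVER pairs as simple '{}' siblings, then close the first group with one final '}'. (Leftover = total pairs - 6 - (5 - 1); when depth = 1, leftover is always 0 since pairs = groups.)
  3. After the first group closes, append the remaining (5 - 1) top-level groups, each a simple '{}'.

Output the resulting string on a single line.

Answer: {{{{{{}}}}}{}{}{}{}}{}{}{}{}

Derivation:
Spec: pairs=14 depth=6 groups=5
Leftover pairs = 14 - 6 - (5-1) = 4
First group: deep chain of depth 6 + 4 sibling pairs
Remaining 4 groups: simple '{}' each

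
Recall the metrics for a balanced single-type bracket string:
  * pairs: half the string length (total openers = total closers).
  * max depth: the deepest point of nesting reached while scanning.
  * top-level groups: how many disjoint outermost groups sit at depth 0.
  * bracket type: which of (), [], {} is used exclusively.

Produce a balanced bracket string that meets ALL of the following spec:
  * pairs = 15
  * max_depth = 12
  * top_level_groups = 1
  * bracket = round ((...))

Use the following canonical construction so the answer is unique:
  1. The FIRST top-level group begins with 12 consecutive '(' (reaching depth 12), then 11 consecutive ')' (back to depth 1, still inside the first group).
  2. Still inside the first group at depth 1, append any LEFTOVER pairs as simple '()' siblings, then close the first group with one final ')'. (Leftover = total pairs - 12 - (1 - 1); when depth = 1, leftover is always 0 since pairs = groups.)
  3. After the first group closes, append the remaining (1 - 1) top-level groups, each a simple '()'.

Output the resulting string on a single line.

Answer: (((((((((((()))))))))))()()())

Derivation:
Spec: pairs=15 depth=12 groups=1
Leftover pairs = 15 - 12 - (1-1) = 3
First group: deep chain of depth 12 + 3 sibling pairs
Remaining 0 groups: simple '()' each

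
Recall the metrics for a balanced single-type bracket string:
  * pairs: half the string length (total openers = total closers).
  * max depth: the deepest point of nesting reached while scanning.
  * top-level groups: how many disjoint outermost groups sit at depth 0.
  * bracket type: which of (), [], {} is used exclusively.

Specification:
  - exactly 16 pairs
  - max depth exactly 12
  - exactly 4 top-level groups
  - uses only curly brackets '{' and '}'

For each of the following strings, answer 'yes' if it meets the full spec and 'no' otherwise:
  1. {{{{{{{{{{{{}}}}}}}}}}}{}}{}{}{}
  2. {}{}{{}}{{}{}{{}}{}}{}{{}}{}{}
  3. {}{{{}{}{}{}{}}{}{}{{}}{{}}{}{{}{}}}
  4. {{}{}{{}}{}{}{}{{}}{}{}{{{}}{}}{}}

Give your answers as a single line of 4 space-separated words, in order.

String 1 '{{{{{{{{{{{{}}}}}}}}}}}{}}{}{}{}': depth seq [1 2 3 4 5 6 7 8 9 10 11 12 11 10 9 8 7 6 5 4 3 2 1 2 1 0 1 0 1 0 1 0]
  -> pairs=16 depth=12 groups=4 -> yes
String 2 '{}{}{{}}{{}{}{{}}{}}{}{{}}{}{}': depth seq [1 0 1 0 1 2 1 0 1 2 1 2 1 2 3 2 1 2 1 0 1 0 1 2 1 0 1 0 1 0]
  -> pairs=15 depth=3 groups=8 -> no
String 3 '{}{{{}{}{}{}{}}{}{}{{}}{{}}{}{{}{}}}': depth seq [1 0 1 2 3 2 3 2 3 2 3 2 3 2 1 2 1 2 1 2 3 2 1 2 3 2 1 2 1 2 3 2 3 2 1 0]
  -> pairs=18 depth=3 groups=2 -> no
String 4 '{{}{}{{}}{}{}{}{{}}{}{}{{{}}{}}{}}': depth seq [1 2 1 2 1 2 3 2 1 2 1 2 1 2 1 2 3 2 1 2 1 2 1 2 3 4 3 2 3 2 1 2 1 0]
  -> pairs=17 depth=4 groups=1 -> no

Answer: yes no no no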